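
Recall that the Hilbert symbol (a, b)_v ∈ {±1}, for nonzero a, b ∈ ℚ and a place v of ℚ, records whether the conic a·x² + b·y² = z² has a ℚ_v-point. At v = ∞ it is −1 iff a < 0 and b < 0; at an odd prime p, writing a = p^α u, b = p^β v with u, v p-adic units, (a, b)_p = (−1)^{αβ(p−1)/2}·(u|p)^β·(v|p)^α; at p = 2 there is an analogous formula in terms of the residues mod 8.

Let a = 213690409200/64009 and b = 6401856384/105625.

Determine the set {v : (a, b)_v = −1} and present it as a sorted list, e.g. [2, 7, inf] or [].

Mod squares: a ≡ 3567, b ≡ 14. Check v ∈ {∞, 2, 3, 5, 7, 11, 13, 23, 29, 41, 43}.
v=29: a=29^1·(≡25), b=29^0·(≡10) mod 29; (25|29)=+1, (10|29)=-1; (−1)^{1·0·14}·(+1)^0·(-1)^1 = -1.
v=2: v_2(a)=4, v_2(b)=7; units ≡ 7, 7 (mod 8); ε·ε+αω+βω = 1·1+4·0+7·0 ≡ 1  ⇒  (a,b)_2 = -1.
v=5: a=5^2·(≡2), b=5^-4·(≡1) mod 5; (2|5)=-1, (1|5)=+1; (−1)^{2·-4·2}·(-1)^-4·(+1)^2 = +1.
v=3: a=3^5·(≡1), b=3^10·(≡2) mod 3; (1|3)=+1, (2|3)=-1; (−1)^{5·10·1}·(+1)^10·(-1)^5 = -1.
v=43: a=43^2·(≡31), b=43^0·(≡38) mod 43; (31|43)=+1, (38|43)=+1; (−1)^{2·0·21}·(+1)^0·(+1)^2 = +1.
v=11: a=11^-2·(≡4), b=11^2·(≡9) mod 11; (4|11)=+1, (9|11)=+1; (−1)^{-2·2·5}·(+1)^2·(+1)^-2 = +1.
v=∞: 3567 > 0 and 14 > 0  ⇒  (a,b)_∞ = +1.
v=23: a=23^-2·(≡2), b=23^0·(≡10) mod 23; (2|23)=+1, (10|23)=-1; (−1)^{-2·0·11}·(+1)^0·(-1)^-2 = +1.
v=41: a=41^1·(≡25), b=41^0·(≡12) mod 41; (25|41)=+1, (12|41)=-1; (−1)^{1·0·20}·(+1)^0·(-1)^1 = -1.
v=7: a=7^0·(≡2), b=7^1·(≡1) mod 7; (2|7)=+1, (1|7)=+1; (−1)^{0·1·3}·(+1)^1·(+1)^0 = +1.
v=13: a=13^0·(≡6), b=13^-2·(≡1) mod 13; (6|13)=-1, (1|13)=+1; (−1)^{0·-2·6}·(-1)^-2·(+1)^0 = +1.
(3567, 14 / ℚ) ramifies at {2, 3, 29, 41}: a division algebra.

[2, 3, 29, 41]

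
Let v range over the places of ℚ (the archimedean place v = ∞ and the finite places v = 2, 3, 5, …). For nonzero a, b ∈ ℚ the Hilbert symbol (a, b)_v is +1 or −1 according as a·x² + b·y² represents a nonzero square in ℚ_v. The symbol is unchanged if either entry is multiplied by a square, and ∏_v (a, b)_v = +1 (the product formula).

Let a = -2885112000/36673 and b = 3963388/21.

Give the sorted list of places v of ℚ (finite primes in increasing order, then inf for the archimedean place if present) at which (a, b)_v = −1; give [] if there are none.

[3, 5, 31, 37]

(a, b) ≡ (-120435, 123123) mod (ℚ^×)²; places V = {2, 3, 5, 7, 11, 13, 19, 31, 37, 41, ∞}.
(a,b)_37: α=1, u≡28; β=0, v≡31 (mod 37); (28|37)=+1, (31|37)=-1; sign (−1)^0·+1^0·-1^1 = -1.
(a,b)_31: α=-1, u≡6; β=0, v≡21 (mod 31); (6|31)=-1, (21|31)=-1; sign (−1)^0·-1^0·-1^-1 = -1.
(a,b)_5: α=3, u≡3; β=0, v≡3 (mod 5); (3|5)=-1, (3|5)=-1; sign (−1)^0·-1^0·-1^3 = -1.
(a,b)_7: α=-1, u≡2; β=-1, v≡3 (mod 7); (2|7)=+1, (3|7)=-1; sign (−1)^1·+1^-1·-1^-1 = +1.
(a,b)_19: α=2, u≡9; β=0, v≡13 (mod 19); (9|19)=+1, (13|19)=-1; sign (−1)^0·+1^0·-1^2 = +1.
(a,b)_13: α=-2, u≡1; β=3, v≡11 (mod 13); (1|13)=+1, (11|13)=-1; sign (−1)^0·+1^3·-1^-2 = +1.
(a,b)_3: α=3, u≡1; β=-1, v≡1 (mod 3); (1|3)=+1, (1|3)=+1; sign (−1)^1·+1^-1·+1^3 = -1.
(a,b)_41: α=0, u≡10; β=1, v≡21 (mod 41); (10|41)=+1, (21|41)=+1; sign (−1)^0·+1^1·+1^0 = +1.
(a,b)_11: α=0, u≡1; β=1, v≡8 (mod 11); (1|11)=+1, (8|11)=-1; sign (−1)^0·+1^1·-1^0 = +1.
(a,b)_2: α=6, β=2; u≡5, v≡3 (mod 8); ε(u)ε(v)=0·1, αω(v)=6·1, βω(u)=2·1; sum ≡ 0  ⇒  +1.
(a,b)_∞: sgn(-120435)=−, sgn(123123)=+, so +1.
|Ram(-120435, 123123)| = 4, even; anisotropic at {3, 5, 31, 37}.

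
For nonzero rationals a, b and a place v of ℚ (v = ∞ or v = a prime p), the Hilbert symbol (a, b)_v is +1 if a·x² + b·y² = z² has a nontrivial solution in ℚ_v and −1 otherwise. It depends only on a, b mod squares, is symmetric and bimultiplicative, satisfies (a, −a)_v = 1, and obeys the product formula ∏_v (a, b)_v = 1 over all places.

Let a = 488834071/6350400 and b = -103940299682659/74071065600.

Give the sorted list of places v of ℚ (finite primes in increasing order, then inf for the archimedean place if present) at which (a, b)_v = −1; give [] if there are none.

[19, 31]

(a, b) ≡ (31, -19) mod (ℚ^×)²; places V = {2, 3, 5, 7, 11, 19, 31, ∞}.
(a,b)_11: α=2, u≡3; β=2, v≡9 (mod 11); (3|11)=+1, (9|11)=+1; sign (−1)^0·+1^2·+1^2 = +1.
(a,b)_31: α=1, u≡7; β=2, v≡24 (mod 31); (7|31)=+1, (24|31)=-1; sign (−1)^0·+1^2·-1^1 = -1.
(a,b)_19: α=4, u≡18; β=7, v≡13 (mod 19); (18|19)=-1, (13|19)=-1; sign (−1)^0·-1^7·-1^4 = -1.
(a,b)_3: α=-4, u≡1; β=-10, v≡2 (mod 3); (1|3)=+1, (2|3)=-1; sign (−1)^0·+1^-10·-1^-4 = +1.
(a,b)_2: α=-6, β=-10; u≡7, v≡5 (mod 8); ε(u)ε(v)=1·0, αω(v)=-6·1, βω(u)=-10·0; sum ≡ 0  ⇒  +1.
(a,b)_∞: sgn(31)=+, sgn(-19)=−, so +1.
(a,b)_5: α=-2, u≡1; β=-2, v≡4 (mod 5); (1|5)=+1, (4|5)=+1; sign (−1)^0·+1^-2·+1^-2 = +1.
(a,b)_7: α=-2, u≡6; β=-2, v≡2 (mod 7); (6|7)=-1, (2|7)=+1; sign (−1)^0·-1^-2·+1^-2 = +1.
(31, -19 / ℚ) ramifies at {19, 31}: a division algebra.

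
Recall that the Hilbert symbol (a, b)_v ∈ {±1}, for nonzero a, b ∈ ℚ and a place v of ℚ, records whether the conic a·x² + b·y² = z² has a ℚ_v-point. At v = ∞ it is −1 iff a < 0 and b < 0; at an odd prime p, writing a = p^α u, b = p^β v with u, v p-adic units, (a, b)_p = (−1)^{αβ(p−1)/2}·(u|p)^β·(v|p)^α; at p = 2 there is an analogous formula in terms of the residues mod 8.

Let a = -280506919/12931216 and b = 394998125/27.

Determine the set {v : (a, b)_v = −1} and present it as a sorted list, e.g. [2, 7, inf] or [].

Mod squares: a ≡ -391, b ≡ 1895991. Check v ∈ {∞, 2, 3, 5, 7, 11, 17, 19, 23, 29, 31, 37}.
v=17: a=17^1·(≡5), b=17^0·(≡15) mod 17; (5|17)=-1, (15|17)=+1; (−1)^{1·0·8}·(-1)^0·(+1)^1 = +1.
v=23: a=23^1·(≡13), b=23^0·(≡3) mod 23; (13|23)=+1, (3|23)=+1; (−1)^{1·0·11}·(+1)^0·(+1)^1 = +1.
v=11: a=11^4·(≡3), b=11^0·(≡1) mod 11; (3|11)=+1, (1|11)=+1; (−1)^{4·0·5}·(+1)^0·(+1)^4 = +1.
v=19: a=19^0·(≡3), b=19^1·(≡11) mod 19; (3|19)=-1, (11|19)=+1; (−1)^{0·1·9}·(-1)^1·(+1)^0 = -1.
v=2: v_2(a)=-4, v_2(b)=0; units ≡ 1, 7 (mod 8); ε·ε+αω+βω = 0·1+-4·0+0·0 ≡ 0  ⇒  (a,b)_2 = +1.
v=29: a=29^-2·(≡3), b=29^1·(≡4) mod 29; (3|29)=-1, (4|29)=+1; (−1)^{-2·1·14}·(-1)^1·(+1)^-2 = -1.
v=7: a=7^2·(≡1), b=7^0·(≡3) mod 7; (1|7)=+1, (3|7)=-1; (−1)^{2·0·3}·(+1)^0·(-1)^2 = +1.
v=37: a=37^0·(≡9), b=37^1·(≡17) mod 37; (9|37)=+1, (17|37)=-1; (−1)^{0·1·18}·(+1)^1·(-1)^0 = +1.
v=5: a=5^0·(≡1), b=5^4·(≡1) mod 5; (1|5)=+1, (1|5)=+1; (−1)^{0·4·2}·(+1)^4·(+1)^0 = +1.
v=∞: -391 < 0 and 1895991 > 0  ⇒  (a,b)_∞ = +1.
v=31: a=31^-2·(≡11), b=31^1·(≡6) mod 31; (11|31)=-1, (6|31)=-1; (−1)^{-2·1·15}·(-1)^1·(-1)^-2 = -1.
v=3: a=3^0·(≡2), b=3^-3·(≡2) mod 3; (2|3)=-1, (2|3)=-1; (−1)^{0·-3·1}·(-1)^-3·(-1)^0 = -1.
|Ram(-391, 1895991)| = 4, even; anisotropic at {3, 19, 29, 31}.

[3, 19, 29, 31]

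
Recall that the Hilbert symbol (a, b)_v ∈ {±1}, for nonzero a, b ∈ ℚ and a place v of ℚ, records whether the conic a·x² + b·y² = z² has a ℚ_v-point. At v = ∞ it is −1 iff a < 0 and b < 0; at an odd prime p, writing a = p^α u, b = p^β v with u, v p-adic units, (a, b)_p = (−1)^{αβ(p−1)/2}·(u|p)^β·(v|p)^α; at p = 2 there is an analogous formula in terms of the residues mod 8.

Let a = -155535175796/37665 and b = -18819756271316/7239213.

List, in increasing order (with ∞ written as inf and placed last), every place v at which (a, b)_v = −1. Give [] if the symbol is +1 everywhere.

[2, 5, 17, 19, 31, inf]

Mod squares: a ≡ -1051365, b ≡ -210273. Check v ∈ {∞, 2, 3, 5, 7, 11, 13, 17, 19, 29, 31}.
v=29: a=29^2·(≡7), b=29^2·(≡22) mod 29; (7|29)=+1, (22|29)=+1; (−1)^{2·2·14}·(+1)^2·(+1)^2 = +1.
v=31: a=31^-1·(≡24), b=31^-3·(≡12) mod 31; (24|31)=-1, (12|31)=-1; (−1)^{-1·-3·15}·(-1)^-3·(-1)^-1 = -1.
v=19: a=19^1·(≡10), b=19^1·(≡18) mod 19; (10|19)=-1, (18|19)=-1; (−1)^{1·1·9}·(-1)^1·(-1)^1 = -1.
v=2: v_2(a)=2, v_2(b)=2; units ≡ 3, 7 (mod 8); ε·ε+αω+βω = 1·1+2·0+2·1 ≡ 1  ⇒  (a,b)_2 = -1.
v=13: a=13^2·(≡10), b=13^2·(≡8) mod 13; (10|13)=+1, (8|13)=-1; (−1)^{2·2·6}·(+1)^2·(-1)^2 = +1.
v=11: a=11^2·(≡4), b=11^4·(≡5) mod 11; (4|11)=+1, (5|11)=+1; (−1)^{2·4·5}·(+1)^4·(+1)^2 = +1.
v=17: a=17^1·(≡8), b=17^1·(≡7) mod 17; (8|17)=+1, (7|17)=-1; (−1)^{1·1·8}·(+1)^1·(-1)^1 = -1.
v=3: a=3^-5·(≡2), b=3^-5·(≡1) mod 3; (2|3)=-1, (1|3)=+1; (−1)^{-5·-5·1}·(-1)^-5·(+1)^-5 = +1.
v=7: a=7^1·(≡4), b=7^1·(≡6) mod 7; (4|7)=+1, (6|7)=-1; (−1)^{1·1·3}·(+1)^1·(-1)^1 = +1.
v=5: a=5^-1·(≡3), b=5^0·(≡3) mod 5; (3|5)=-1, (3|5)=-1; (−1)^{-1·0·2}·(-1)^0·(-1)^-1 = -1.
v=∞: -1051365 < 0 and -210273 < 0  ⇒  (a,b)_∞ = -1.
Ram(-1051365, -210273) = {2, 5, 17, 19, 31, ∞}; no ℚ_2-point on the conic.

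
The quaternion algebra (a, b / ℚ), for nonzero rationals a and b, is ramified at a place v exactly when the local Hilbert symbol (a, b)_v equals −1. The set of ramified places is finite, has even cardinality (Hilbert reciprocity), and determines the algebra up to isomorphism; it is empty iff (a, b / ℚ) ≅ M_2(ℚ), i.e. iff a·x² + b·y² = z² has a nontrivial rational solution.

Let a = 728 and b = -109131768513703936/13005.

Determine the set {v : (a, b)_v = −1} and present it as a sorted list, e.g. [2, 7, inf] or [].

[5, 7]

Mod squares: a ≡ 182, b ≡ -95. Check v ∈ {∞, 2, 3, 5, 7, 11, 13, 17, 19}.
v=2: v_2(a)=3, v_2(b)=12; units ≡ 3, 1 (mod 8); ε·ε+αω+βω = 1·0+3·0+12·1 ≡ 0  ⇒  (a,b)_2 = +1.
v=∞: 182 > 0 and -95 < 0  ⇒  (a,b)_∞ = +1.
v=3: a=3^0·(≡2), b=3^-2·(≡1) mod 3; (2|3)=-1, (1|3)=+1; (−1)^{0·-2·1}·(-1)^-2·(+1)^0 = +1.
v=13: a=13^1·(≡4), b=13^6·(≡1) mod 13; (4|13)=+1, (1|13)=+1; (−1)^{1·6·6}·(+1)^6·(+1)^1 = +1.
v=19: a=19^0·(≡6), b=19^1·(≡2) mod 19; (6|19)=+1, (2|19)=-1; (−1)^{0·1·9}·(+1)^1·(-1)^0 = +1.
v=11: a=11^0·(≡2), b=11^2·(≡9) mod 11; (2|11)=-1, (9|11)=+1; (−1)^{0·2·5}·(-1)^2·(+1)^0 = +1.
v=17: a=17^0·(≡14), b=17^-2·(≡14) mod 17; (14|17)=-1, (14|17)=-1; (−1)^{0·-2·8}·(-1)^-2·(-1)^0 = +1.
v=7: a=7^1·(≡6), b=7^4·(≡3) mod 7; (6|7)=-1, (3|7)=-1; (−1)^{1·4·3}·(-1)^4·(-1)^1 = -1.
v=5: a=5^0·(≡3), b=5^-1·(≡4) mod 5; (3|5)=-1, (4|5)=+1; (−1)^{0·-1·2}·(-1)^-1·(+1)^0 = -1.
|Ram(182, -95)| = 2, even; anisotropic at {5, 7}.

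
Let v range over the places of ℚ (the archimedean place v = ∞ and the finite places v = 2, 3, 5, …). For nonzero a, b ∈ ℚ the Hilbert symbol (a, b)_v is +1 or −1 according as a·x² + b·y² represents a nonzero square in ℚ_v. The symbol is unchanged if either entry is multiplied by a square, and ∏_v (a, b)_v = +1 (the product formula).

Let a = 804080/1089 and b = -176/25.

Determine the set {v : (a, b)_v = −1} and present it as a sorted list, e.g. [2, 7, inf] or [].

[11, 19]

(a, b) ≡ (95, -11) mod (ℚ^×)²; places V = {2, 3, 5, 11, 19, 23, ∞}.
(a,b)_∞: sgn(95)=+, sgn(-11)=−, so +1.
(a,b)_3: α=-2, u≡2; β=0, v≡1 (mod 3); (2|3)=-1, (1|3)=+1; sign (−1)^0·-1^0·+1^-2 = +1.
(a,b)_11: α=-2, u≡10; β=1, v≡2 (mod 11); (10|11)=-1, (2|11)=-1; sign (−1)^0·-1^1·-1^-2 = -1.
(a,b)_19: α=1, u≡17; β=0, v≡15 (mod 19); (17|19)=+1, (15|19)=-1; sign (−1)^0·+1^0·-1^1 = -1.
(a,b)_5: α=1, u≡4; β=-2, v≡4 (mod 5); (4|5)=+1, (4|5)=+1; sign (−1)^0·+1^-2·+1^1 = +1.
(a,b)_2: α=4, β=4; u≡7, v≡5 (mod 8); ε(u)ε(v)=1·0, αω(v)=4·1, βω(u)=4·0; sum ≡ 0  ⇒  +1.
(a,b)_23: α=2, u≡6; β=0, v≡4 (mod 23); (6|23)=+1, (4|23)=+1; sign (−1)^0·+1^0·+1^2 = +1.
Ram(95, -11) = {11, 19}; no ℚ_11-point on the conic.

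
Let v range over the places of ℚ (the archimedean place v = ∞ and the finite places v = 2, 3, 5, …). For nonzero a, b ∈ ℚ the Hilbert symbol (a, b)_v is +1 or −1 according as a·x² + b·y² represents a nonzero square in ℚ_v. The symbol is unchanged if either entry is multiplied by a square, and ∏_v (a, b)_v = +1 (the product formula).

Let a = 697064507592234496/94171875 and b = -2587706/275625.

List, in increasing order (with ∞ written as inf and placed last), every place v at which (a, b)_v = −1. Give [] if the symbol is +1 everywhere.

(a, b) ≡ (58971858, -74) mod (ℚ^×)²; places V = {2, 3, 5, 7, 11, 13, 17, 19, 31, 37, 41, ∞}.
(a,b)_41: α=-1, u≡13; β=0, v≡20 (mod 41); (13|41)=-1, (20|41)=+1; sign (−1)^0·-1^0·+1^-1 = +1.
(a,b)_31: α=3, u≡29; β=0, v≡28 (mod 31); (29|31)=-1, (28|31)=+1; sign (−1)^0·-1^0·+1^3 = +1.
(a,b)_19: α=1, u≡3; β=0, v≡12 (mod 19); (3|19)=-1, (12|19)=-1; sign (−1)^0·-1^0·-1^1 = -1.
(a,b)_17: α=2, u≡5; β=2, v≡14 (mod 17); (5|17)=-1, (14|17)=-1; sign (−1)^0·-1^2·-1^2 = +1.
(a,b)_5: α=-6, u≡3; β=-4, v≡4 (mod 5); (3|5)=-1, (4|5)=+1; sign (−1)^0·-1^-4·+1^-6 = +1.
(a,b)_13: α=2, u≡3; β=0, v≡4 (mod 13); (3|13)=+1, (4|13)=+1; sign (−1)^0·+1^0·+1^2 = +1.
(a,b)_37: α=1, u≡8; β=1, v≡24 (mod 37); (8|37)=-1, (24|37)=-1; sign (−1)^0·-1^1·-1^1 = +1.
(a,b)_2: α=9, β=1; u≡1, v≡3 (mod 8); ε(u)ε(v)=0·1, αω(v)=9·1, βω(u)=1·0; sum ≡ 1  ⇒  -1.
(a,b)_3: α=-1, u≡2; β=-2, v≡1 (mod 3); (2|3)=-1, (1|3)=+1; sign (−1)^0·-1^-2·+1^-1 = +1.
(a,b)_11: α=3, u≡8; β=2, v≡1 (mod 11); (8|11)=-1, (1|11)=+1; sign (−1)^0·-1^2·+1^3 = +1.
(a,b)_∞: sgn(58971858)=+, sgn(-74)=−, so +1.
(a,b)_7: α=-2, u≡2; β=-2, v≡3 (mod 7); (2|7)=+1, (3|7)=-1; sign (−1)^0·+1^-2·-1^-2 = +1.
Ram(58971858, -74) = {2, 19}; no ℚ_2-point on the conic.

[2, 19]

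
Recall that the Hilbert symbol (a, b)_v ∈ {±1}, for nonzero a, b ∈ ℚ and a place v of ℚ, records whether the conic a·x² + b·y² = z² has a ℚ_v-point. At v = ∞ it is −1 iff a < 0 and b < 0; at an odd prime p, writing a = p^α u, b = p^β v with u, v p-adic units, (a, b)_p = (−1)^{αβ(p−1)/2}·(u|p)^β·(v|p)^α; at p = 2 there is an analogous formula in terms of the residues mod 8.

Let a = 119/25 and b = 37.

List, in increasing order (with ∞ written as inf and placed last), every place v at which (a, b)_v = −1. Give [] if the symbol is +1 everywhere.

(a, b) ≡ (119, 37) mod (ℚ^×)²; places V = {2, 5, 7, 17, 37, ∞}.
(a,b)_37: α=0, u≡24; β=1, v≡1 (mod 37); (24|37)=-1, (1|37)=+1; sign (−1)^0·-1^1·+1^0 = -1.
(a,b)_5: α=-2, u≡4; β=0, v≡2 (mod 5); (4|5)=+1, (2|5)=-1; sign (−1)^0·+1^0·-1^-2 = +1.
(a,b)_2: α=0, β=0; u≡7, v≡5 (mod 8); ε(u)ε(v)=1·0, αω(v)=0·1, βω(u)=0·0; sum ≡ 0  ⇒  +1.
(a,b)_∞: sgn(119)=+, sgn(37)=+, so +1.
(a,b)_17: α=1, u≡3; β=0, v≡3 (mod 17); (3|17)=-1, (3|17)=-1; sign (−1)^0·-1^0·-1^1 = -1.
(a,b)_7: α=1, u≡6; β=0, v≡2 (mod 7); (6|7)=-1, (2|7)=+1; sign (−1)^0·-1^0·+1^1 = +1.
Ram(119, 37) = {17, 37}; no ℚ_17-point on the conic.

[17, 37]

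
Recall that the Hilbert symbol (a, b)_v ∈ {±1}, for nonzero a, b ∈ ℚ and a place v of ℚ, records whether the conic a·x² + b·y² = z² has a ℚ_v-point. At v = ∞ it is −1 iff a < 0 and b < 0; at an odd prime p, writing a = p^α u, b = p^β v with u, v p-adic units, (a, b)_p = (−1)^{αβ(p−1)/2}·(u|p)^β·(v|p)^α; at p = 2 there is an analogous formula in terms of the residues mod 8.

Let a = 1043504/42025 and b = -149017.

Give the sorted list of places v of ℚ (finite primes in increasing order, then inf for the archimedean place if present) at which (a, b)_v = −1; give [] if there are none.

[2, 11, 23, 31]

(a, b) ≡ (11, -149017) mod (ℚ^×)²; places V = {2, 5, 7, 11, 19, 23, 31, 41, ∞}.
(a,b)_19: α=0, u≡11; β=1, v≡4 (mod 19); (11|19)=+1, (4|19)=+1; sign (−1)^0·+1^1·+1^0 = +1.
(a,b)_23: α=0, u≡10; β=1, v≡7 (mod 23); (10|23)=-1, (7|23)=-1; sign (−1)^0·-1^1·-1^0 = -1.
(a,b)_41: α=-2, u≡12; β=0, v≡18 (mod 41); (12|41)=-1, (18|41)=+1; sign (−1)^0·-1^0·+1^-2 = +1.
(a,b)_31: α=0, u≡27; β=1, v≡29 (mod 31); (27|31)=-1, (29|31)=-1; sign (−1)^0·-1^1·-1^0 = -1.
(a,b)_2: α=4, β=0; u≡3, v≡7 (mod 8); ε(u)ε(v)=1·1, αω(v)=4·0, βω(u)=0·1; sum ≡ 1  ⇒  -1.
(a,b)_5: α=-2, u≡4; β=0, v≡3 (mod 5); (4|5)=+1, (3|5)=-1; sign (−1)^0·+1^0·-1^-2 = +1.
(a,b)_11: α=3, u≡5; β=1, v≡5 (mod 11); (5|11)=+1, (5|11)=+1; sign (−1)^1·+1^1·+1^3 = -1.
(a,b)_7: α=2, u≡4; β=0, v≡6 (mod 7); (4|7)=+1, (6|7)=-1; sign (−1)^0·+1^0·-1^2 = +1.
(a,b)_∞: sgn(11)=+, sgn(-149017)=−, so +1.
|Ram(11, -149017)| = 4, even; anisotropic at {2, 11, 23, 31}.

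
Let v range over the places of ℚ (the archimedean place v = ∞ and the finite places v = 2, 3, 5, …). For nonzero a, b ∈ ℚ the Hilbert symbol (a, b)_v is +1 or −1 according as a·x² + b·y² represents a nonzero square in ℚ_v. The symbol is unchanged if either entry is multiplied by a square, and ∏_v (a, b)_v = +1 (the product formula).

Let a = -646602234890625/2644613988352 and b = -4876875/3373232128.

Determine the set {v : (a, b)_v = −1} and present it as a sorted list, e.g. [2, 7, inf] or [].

Mod squares: a ≡ -4905719, b ≡ -21. Check v ∈ {∞, 2, 3, 5, 7, 13, 17, 31, 37, 47}.
v=3: a=3^10·(≡1), b=3^3·(≡2) mod 3; (1|3)=+1, (2|3)=-1; (−1)^{10·3·1}·(+1)^3·(-1)^10 = +1.
v=13: a=13^1·(≡3), b=13^0·(≡6) mod 13; (3|13)=+1, (6|13)=-1; (−1)^{1·0·6}·(+1)^0·(-1)^1 = -1.
v=37: a=37^1·(≡26), b=37^0·(≡4) mod 37; (26|37)=+1, (4|37)=+1; (−1)^{1·0·18}·(+1)^0·(+1)^1 = +1.
v=31: a=31^1·(≡3), b=31^0·(≡4) mod 31; (3|31)=-1, (4|31)=+1; (−1)^{1·0·15}·(-1)^0·(+1)^1 = +1.
v=5: a=5^6·(≡1), b=5^4·(≡4) mod 5; (1|5)=+1, (4|5)=+1; (−1)^{6·4·2}·(+1)^4·(+1)^6 = +1.
v=17: a=17^0·(≡6), b=17^2·(≡8) mod 17; (6|17)=-1, (8|17)=+1; (−1)^{0·2·8}·(-1)^2·(+1)^0 = +1.
v=∞: -4905719 < 0 and -21 < 0  ⇒  (a,b)_∞ = -1.
v=47: a=47^1·(≡39), b=47^0·(≡5) mod 47; (39|47)=-1, (5|47)=-1; (−1)^{1·0·23}·(-1)^0·(-1)^1 = -1.
v=2: v_2(a)=-16, v_2(b)=-12; units ≡ 1, 3 (mod 8); ε·ε+αω+βω = 0·1+-16·1+-12·0 ≡ 0  ⇒  (a,b)_2 = +1.
v=7: a=7^-9·(≡4), b=7^-7·(≡4) mod 7; (4|7)=+1, (4|7)=+1; (−1)^{-9·-7·3}·(+1)^-7·(+1)^-9 = -1.
|Ram(-4905719, -21)| = 4, even; anisotropic at {7, 13, 47, ∞}.

[7, 13, 47, inf]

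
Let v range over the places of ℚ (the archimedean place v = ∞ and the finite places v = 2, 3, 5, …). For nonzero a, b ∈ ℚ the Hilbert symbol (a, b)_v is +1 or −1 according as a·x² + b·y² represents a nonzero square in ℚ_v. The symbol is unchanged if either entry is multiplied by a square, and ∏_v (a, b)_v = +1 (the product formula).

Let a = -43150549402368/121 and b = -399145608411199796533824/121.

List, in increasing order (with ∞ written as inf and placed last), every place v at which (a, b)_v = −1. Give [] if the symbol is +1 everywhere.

[17, 29, 31, inf]

Mod squares: a ≡ -15283, b ≡ -41. Check v ∈ {∞, 2, 3, 11, 17, 29, 31, 41}.
v=∞: -15283 < 0 and -41 < 0  ⇒  (a,b)_∞ = -1.
v=11: a=11^-2·(≡10), b=11^-2·(≡3) mod 11; (10|11)=-1, (3|11)=+1; (−1)^{-2·-2·5}·(-1)^-2·(+1)^-2 = +1.
v=17: a=17^1·(≡2), b=17^2·(≡12) mod 17; (2|17)=+1, (12|17)=-1; (−1)^{1·2·8}·(+1)^2·(-1)^1 = -1.
v=2: v_2(a)=8, v_2(b)=6; units ≡ 5, 7 (mod 8); ε·ε+αω+βω = 0·1+8·0+6·1 ≡ 0  ⇒  (a,b)_2 = +1.
v=3: a=3^8·(≡2), b=3^18·(≡1) mod 3; (2|3)=-1, (1|3)=+1; (−1)^{8·18·1}·(-1)^18·(+1)^8 = +1.
v=41: a=41^2·(≡32), b=41^3·(≡18) mod 41; (32|41)=+1, (18|41)=+1; (−1)^{2·3·20}·(+1)^3·(+1)^2 = +1.
v=29: a=29^1·(≡23), b=29^2·(≡14) mod 29; (23|29)=+1, (14|29)=-1; (−1)^{1·2·14}·(+1)^2·(-1)^1 = -1.
v=31: a=31^1·(≡27), b=31^2·(≡6) mod 31; (27|31)=-1, (6|31)=-1; (−1)^{1·2·15}·(-1)^2·(-1)^1 = -1.
|Ram(-15283, -41)| = 4, even; anisotropic at {17, 29, 31, ∞}.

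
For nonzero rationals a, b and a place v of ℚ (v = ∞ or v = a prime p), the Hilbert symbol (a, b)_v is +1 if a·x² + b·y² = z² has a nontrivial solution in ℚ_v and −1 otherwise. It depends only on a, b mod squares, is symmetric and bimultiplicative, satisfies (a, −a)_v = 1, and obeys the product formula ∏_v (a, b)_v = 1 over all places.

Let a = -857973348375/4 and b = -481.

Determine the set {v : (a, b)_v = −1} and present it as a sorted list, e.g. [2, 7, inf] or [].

Mod squares: a ≡ -148335, b ≡ -481. Check v ∈ {∞, 2, 3, 5, 11, 13, 29, 31, 37}.
v=11: a=11^1·(≡4), b=11^0·(≡3) mod 11; (4|11)=+1, (3|11)=+1; (−1)^{1·0·5}·(+1)^0·(+1)^1 = +1.
v=5: a=5^3·(≡2), b=5^0·(≡4) mod 5; (2|5)=-1, (4|5)=+1; (−1)^{3·0·2}·(-1)^0·(+1)^3 = +1.
v=13: a=13^2·(≡5), b=13^1·(≡2) mod 13; (5|13)=-1, (2|13)=-1; (−1)^{2·1·6}·(-1)^1·(-1)^2 = -1.
v=29: a=29^1·(≡18), b=29^0·(≡12) mod 29; (18|29)=-1, (12|29)=-1; (−1)^{1·0·14}·(-1)^0·(-1)^1 = -1.
v=∞: -148335 < 0 and -481 < 0  ⇒  (a,b)_∞ = -1.
v=2: v_2(a)=-2, v_2(b)=0; units ≡ 1, 7 (mod 8); ε·ε+αω+βω = 0·1+-2·0+0·0 ≡ 0  ⇒  (a,b)_2 = +1.
v=31: a=31^1·(≡8), b=31^0·(≡15) mod 31; (8|31)=+1, (15|31)=-1; (−1)^{1·0·15}·(+1)^0·(-1)^1 = -1.
v=3: a=3^1·(≡1), b=3^0·(≡2) mod 3; (1|3)=+1, (2|3)=-1; (−1)^{1·0·1}·(+1)^0·(-1)^1 = -1.
v=37: a=37^2·(≡15), b=37^1·(≡24) mod 37; (15|37)=-1, (24|37)=-1; (−1)^{2·1·18}·(-1)^1·(-1)^2 = -1.
|Ram(-148335, -481)| = 6, even; anisotropic at {3, 13, 29, 31, 37, ∞}.

[3, 13, 29, 31, 37, inf]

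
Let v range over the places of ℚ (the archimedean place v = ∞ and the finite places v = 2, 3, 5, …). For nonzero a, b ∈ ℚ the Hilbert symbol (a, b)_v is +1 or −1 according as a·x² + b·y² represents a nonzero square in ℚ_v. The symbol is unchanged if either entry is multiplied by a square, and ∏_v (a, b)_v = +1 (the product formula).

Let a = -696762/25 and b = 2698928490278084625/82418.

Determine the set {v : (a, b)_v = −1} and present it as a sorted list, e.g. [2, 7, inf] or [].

[2, 3, 5, 11]

Mod squares: a ≡ -8602, b ≡ 2451570. Check v ∈ {∞, 2, 3, 5, 7, 11, 17, 19, 23, 29}.
v=3: a=3^4·(≡2), b=3^3·(≡2) mod 3; (2|3)=-1, (2|3)=-1; (−1)^{4·3·1}·(-1)^3·(-1)^4 = -1.
v=29: a=29^0·(≡2), b=29^-2·(≡10) mod 29; (2|29)=-1, (10|29)=-1; (−1)^{0·-2·14}·(-1)^-2·(-1)^0 = +1.
v=7: a=7^0·(≡1), b=7^-2·(≡4) mod 7; (1|7)=+1, (4|7)=+1; (−1)^{0·-2·3}·(+1)^-2·(+1)^0 = +1.
v=11: a=11^1·(≡6), b=11^3·(≡7) mod 11; (6|11)=-1, (7|11)=-1; (−1)^{1·3·5}·(-1)^3·(-1)^1 = -1.
v=∞: -8602 < 0 and 2451570 > 0  ⇒  (a,b)_∞ = +1.
v=2: v_2(a)=1, v_2(b)=-1; units ≡ 3, 1 (mod 8); ε·ε+αω+βω = 1·0+1·0+-1·1 ≡ 1  ⇒  (a,b)_2 = -1.
v=23: a=23^1·(≡10), b=23^5·(≡3) mod 23; (10|23)=-1, (3|23)=+1; (−1)^{1·5·11}·(-1)^5·(+1)^1 = +1.
v=19: a=19^0·(≡1), b=19^1·(≡9) mod 19; (1|19)=+1, (9|19)=+1; (−1)^{0·1·9}·(+1)^1·(+1)^0 = +1.
v=17: a=17^1·(≡15), b=17^3·(≡9) mod 17; (15|17)=+1, (9|17)=+1; (−1)^{1·3·8}·(+1)^3·(+1)^1 = +1.
v=5: a=5^-2·(≡3), b=5^3·(≡4) mod 5; (3|5)=-1, (4|5)=+1; (−1)^{-2·3·2}·(-1)^3·(+1)^-2 = -1.
|Ram(-8602, 2451570)| = 4, even; anisotropic at {2, 3, 5, 11}.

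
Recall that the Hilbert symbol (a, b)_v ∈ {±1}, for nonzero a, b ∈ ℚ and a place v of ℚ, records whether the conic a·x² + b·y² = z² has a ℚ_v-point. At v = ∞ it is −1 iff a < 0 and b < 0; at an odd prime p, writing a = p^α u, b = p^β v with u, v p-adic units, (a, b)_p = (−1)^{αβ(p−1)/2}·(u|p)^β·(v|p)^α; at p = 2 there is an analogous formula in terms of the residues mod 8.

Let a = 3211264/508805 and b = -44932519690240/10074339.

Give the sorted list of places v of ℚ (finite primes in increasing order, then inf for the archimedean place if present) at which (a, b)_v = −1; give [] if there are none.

Mod squares: a ≡ 5, b ≡ -10010. Check v ∈ {∞, 2, 3, 5, 7, 11, 13, 29, 31}.
v=29: a=29^-2·(≡20), b=29^-2·(≡1) mod 29; (20|29)=+1, (1|29)=+1; (−1)^{-2·-2·14}·(+1)^-2·(+1)^-2 = +1.
v=13: a=13^0·(≡11), b=13^1·(≡4) mod 13; (11|13)=-1, (4|13)=+1; (−1)^{0·1·6}·(-1)^1·(+1)^0 = -1.
v=2: v_2(a)=16, v_2(b)=21; units ≡ 5, 3 (mod 8); ε·ε+αω+βω = 0·1+16·1+21·1 ≡ 1  ⇒  (a,b)_2 = -1.
v=5: a=5^-1·(≡4), b=5^1·(≡3) mod 5; (4|5)=+1, (3|5)=-1; (−1)^{-1·1·2}·(+1)^1·(-1)^-1 = -1.
v=31: a=31^0·(≡18), b=31^2·(≡26) mod 31; (18|31)=+1, (26|31)=-1; (−1)^{0·2·15}·(+1)^2·(-1)^0 = +1.
v=∞: 5 > 0 and -10010 < 0  ⇒  (a,b)_∞ = +1.
v=11: a=11^-2·(≡4), b=11^-3·(≡5) mod 11; (4|11)=+1, (5|11)=+1; (−1)^{-2·-3·5}·(+1)^-3·(+1)^-2 = +1.
v=3: a=3^0·(≡2), b=3^-2·(≡1) mod 3; (2|3)=-1, (1|3)=+1; (−1)^{0·-2·1}·(-1)^-2·(+1)^0 = +1.
v=7: a=7^2·(≡3), b=7^3·(≡5) mod 7; (3|7)=-1, (5|7)=-1; (−1)^{2·3·3}·(-1)^3·(-1)^2 = -1.
|Ram(5, -10010)| = 4, even; anisotropic at {2, 5, 7, 13}.

[2, 5, 7, 13]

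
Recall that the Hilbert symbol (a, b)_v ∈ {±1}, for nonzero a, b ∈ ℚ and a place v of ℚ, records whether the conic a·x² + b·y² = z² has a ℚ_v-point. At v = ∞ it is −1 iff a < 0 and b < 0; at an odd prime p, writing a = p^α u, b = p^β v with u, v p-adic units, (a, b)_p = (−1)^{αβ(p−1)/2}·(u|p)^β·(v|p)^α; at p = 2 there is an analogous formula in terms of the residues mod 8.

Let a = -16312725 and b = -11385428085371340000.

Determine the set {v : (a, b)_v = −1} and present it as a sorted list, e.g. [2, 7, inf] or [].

Mod squares: a ≡ -429, b ≡ -14. Check v ∈ {∞, 2, 3, 5, 7, 11, 13}.
v=3: a=3^3·(≡1), b=3^4·(≡1) mod 3; (1|3)=+1, (1|3)=+1; (−1)^{3·4·1}·(+1)^4·(+1)^3 = +1.
v=∞: -429 < 0 and -14 < 0  ⇒  (a,b)_∞ = -1.
v=7: a=7^0·(≡5), b=7^5·(≡5) mod 7; (5|7)=-1, (5|7)=-1; (−1)^{0·5·3}·(-1)^5·(-1)^0 = -1.
v=2: v_2(a)=0, v_2(b)=5; units ≡ 3, 1 (mod 8); ε·ε+αω+βω = 1·0+0·0+5·1 ≡ 1  ⇒  (a,b)_2 = -1.
v=11: a=11^1·(≡1), b=11^4·(≡7) mod 11; (1|11)=+1, (7|11)=-1; (−1)^{1·4·5}·(+1)^4·(-1)^1 = -1.
v=13: a=13^3·(≡11), b=13^4·(≡4) mod 13; (11|13)=-1, (4|13)=+1; (−1)^{3·4·6}·(-1)^4·(+1)^3 = +1.
v=5: a=5^2·(≡1), b=5^4·(≡1) mod 5; (1|5)=+1, (1|5)=+1; (−1)^{2·4·2}·(+1)^4·(+1)^2 = +1.
(-429, -14 / ℚ) ramifies at {2, 7, 11, ∞}: a division algebra.

[2, 7, 11, inf]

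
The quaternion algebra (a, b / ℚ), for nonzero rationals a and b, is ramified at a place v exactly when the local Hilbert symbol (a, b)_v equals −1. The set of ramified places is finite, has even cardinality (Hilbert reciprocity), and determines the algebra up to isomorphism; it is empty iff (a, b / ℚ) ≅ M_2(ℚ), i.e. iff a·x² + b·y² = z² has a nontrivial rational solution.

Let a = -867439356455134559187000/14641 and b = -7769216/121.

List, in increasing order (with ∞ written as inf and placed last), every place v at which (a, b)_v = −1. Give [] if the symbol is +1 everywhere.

[7, 23, 29, inf]

Mod squares: a ≡ -2323230, b ≡ -121394. Check v ∈ {∞, 2, 3, 5, 7, 11, 13, 23, 29, 37}.
v=13: a=13^3·(≡9), b=13^1·(≡1) mod 13; (9|13)=+1, (1|13)=+1; (−1)^{3·1·6}·(+1)^1·(+1)^3 = +1.
v=∞: -2323230 < 0 and -121394 < 0  ⇒  (a,b)_∞ = -1.
v=29: a=29^4·(≡15), b=29^1·(≡17) mod 29; (15|29)=-1, (17|29)=-1; (−1)^{4·1·14}·(-1)^1·(-1)^4 = -1.
v=37: a=37^1·(≡36), b=37^0·(≡34) mod 37; (36|37)=+1, (34|37)=+1; (−1)^{1·0·18}·(+1)^0·(+1)^1 = +1.
v=5: a=5^3·(≡4), b=5^0·(≡4) mod 5; (4|5)=+1, (4|5)=+1; (−1)^{3·0·2}·(+1)^0·(+1)^3 = +1.
v=23: a=23^3·(≡8), b=23^1·(≡13) mod 23; (8|23)=+1, (13|23)=+1; (−1)^{3·1·11}·(+1)^1·(+1)^3 = -1.
v=2: v_2(a)=3, v_2(b)=7; units ≡ 1, 7 (mod 8); ε·ε+αω+βω = 0·1+3·0+7·0 ≡ 0  ⇒  (a,b)_2 = +1.
v=7: a=7^1·(≡1), b=7^1·(≡2) mod 7; (1|7)=+1, (2|7)=+1; (−1)^{1·1·3}·(+1)^1·(+1)^1 = -1.
v=11: a=11^-4·(≡3), b=11^-2·(≡7) mod 11; (3|11)=+1, (7|11)=-1; (−1)^{-4·-2·5}·(+1)^-2·(-1)^-4 = +1.
v=3: a=3^11·(≡1), b=3^0·(≡1) mod 3; (1|3)=+1, (1|3)=+1; (−1)^{11·0·1}·(+1)^0·(+1)^11 = +1.
Ram(-2323230, -121394) = {7, 23, 29, ∞}; no ℚ_7-point on the conic.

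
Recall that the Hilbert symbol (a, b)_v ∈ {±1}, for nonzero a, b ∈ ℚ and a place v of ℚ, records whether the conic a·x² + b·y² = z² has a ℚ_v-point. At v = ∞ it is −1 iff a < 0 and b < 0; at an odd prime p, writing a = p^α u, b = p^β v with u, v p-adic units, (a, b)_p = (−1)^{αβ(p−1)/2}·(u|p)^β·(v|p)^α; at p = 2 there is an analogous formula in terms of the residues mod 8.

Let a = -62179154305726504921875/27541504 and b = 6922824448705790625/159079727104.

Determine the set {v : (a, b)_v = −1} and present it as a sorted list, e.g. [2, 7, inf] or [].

[11, 13]

(a, b) ≡ (-715, 65) mod (ℚ^×)²; places V = {2, 3, 5, 7, 11, 13, 19, 23, 41, ∞}.
(a,b)_∞: sgn(-715)=−, sgn(65)=+, so +1.
(a,b)_5: α=7, u≡3; β=5, v≡2 (mod 5); (3|5)=-1, (2|5)=-1; sign (−1)^0·-1^5·-1^7 = +1.
(a,b)_2: α=-14, β=-18; u≡5, v≡1 (mod 8); ε(u)ε(v)=0·0, αω(v)=-14·0, βω(u)=-18·1; sum ≡ 0  ⇒  +1.
(a,b)_13: α=7, u≡1; β=3, v≡6 (mod 13); (1|13)=+1, (6|13)=-1; sign (−1)^0·+1^3·-1^7 = -1.
(a,b)_3: α=4, u≡2; β=8, v≡2 (mod 3); (2|3)=-1, (2|3)=-1; sign (−1)^0·-1^8·-1^4 = +1.
(a,b)_41: α=-2, u≡32; β=-2, v≡13 (mod 41); (32|41)=+1, (13|41)=-1; sign (−1)^0·+1^-2·-1^-2 = +1.
(a,b)_11: α=3, u≡5; β=2, v≡10 (mod 11); (5|11)=+1, (10|11)=-1; sign (−1)^0·+1^2·-1^3 = -1.
(a,b)_7: α=6, u≡5; β=4, v≡2 (mod 7); (5|7)=-1, (2|7)=+1; sign (−1)^0·-1^4·+1^6 = +1.
(a,b)_23: α=0, u≡20; β=2, v≡10 (mod 23); (20|23)=-1, (10|23)=-1; sign (−1)^0·-1^2·-1^0 = +1.
(a,b)_19: α=0, u≡7; β=-2, v≡18 (mod 19); (7|19)=+1, (18|19)=-1; sign (−1)^0·+1^-2·-1^0 = +1.
Ram(-715, 65) = {11, 13}; no ℚ_11-point on the conic.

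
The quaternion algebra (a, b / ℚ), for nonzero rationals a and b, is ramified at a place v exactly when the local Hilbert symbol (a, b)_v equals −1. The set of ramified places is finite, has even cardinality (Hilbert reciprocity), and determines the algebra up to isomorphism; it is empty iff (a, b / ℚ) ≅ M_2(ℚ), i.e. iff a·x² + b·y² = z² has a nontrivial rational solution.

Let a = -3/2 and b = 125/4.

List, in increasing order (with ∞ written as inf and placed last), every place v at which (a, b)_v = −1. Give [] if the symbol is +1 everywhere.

(a, b) ≡ (-6, 5) mod (ℚ^×)²; places V = {2, 3, 5, ∞}.
(a,b)_5: α=0, u≡1; β=3, v≡4 (mod 5); (1|5)=+1, (4|5)=+1; sign (−1)^0·+1^3·+1^0 = +1.
(a,b)_2: α=-1, β=-2; u≡5, v≡5 (mod 8); ε(u)ε(v)=0·0, αω(v)=-1·1, βω(u)=-2·1; sum ≡ 1  ⇒  -1.
(a,b)_3: α=1, u≡1; β=0, v≡2 (mod 3); (1|3)=+1, (2|3)=-1; sign (−1)^0·+1^0·-1^1 = -1.
(a,b)_∞: sgn(-6)=−, sgn(5)=+, so +1.
|Ram(-6, 5)| = 2, even; anisotropic at {2, 3}.

[2, 3]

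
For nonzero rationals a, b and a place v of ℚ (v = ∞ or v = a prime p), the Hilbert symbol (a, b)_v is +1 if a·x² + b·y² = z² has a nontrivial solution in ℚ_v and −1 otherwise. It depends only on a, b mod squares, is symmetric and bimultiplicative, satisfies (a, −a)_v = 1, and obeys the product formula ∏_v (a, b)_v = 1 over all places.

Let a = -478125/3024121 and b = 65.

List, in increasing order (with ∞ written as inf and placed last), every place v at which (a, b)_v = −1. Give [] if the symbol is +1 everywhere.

[13, 17]

Mod squares: a ≡ -85, b ≡ 65. Check v ∈ {∞, 2, 3, 5, 13, 17, 37, 47}.
v=5: a=5^5·(≡2), b=5^1·(≡3) mod 5; (2|5)=-1, (3|5)=-1; (−1)^{5·1·2}·(-1)^1·(-1)^5 = +1.
v=47: a=47^-2·(≡1), b=47^0·(≡18) mod 47; (1|47)=+1, (18|47)=+1; (−1)^{-2·0·23}·(+1)^0·(+1)^-2 = +1.
v=3: a=3^2·(≡2), b=3^0·(≡2) mod 3; (2|3)=-1, (2|3)=-1; (−1)^{2·0·1}·(-1)^0·(-1)^2 = +1.
v=∞: -85 < 0 and 65 > 0  ⇒  (a,b)_∞ = +1.
v=37: a=37^-2·(≡1), b=37^0·(≡28) mod 37; (1|37)=+1, (28|37)=+1; (−1)^{-2·0·18}·(+1)^0·(+1)^-2 = +1.
v=2: v_2(a)=0, v_2(b)=0; units ≡ 3, 1 (mod 8); ε·ε+αω+βω = 1·0+0·0+0·1 ≡ 0  ⇒  (a,b)_2 = +1.
v=17: a=17^1·(≡14), b=17^0·(≡14) mod 17; (14|17)=-1, (14|17)=-1; (−1)^{1·0·8}·(-1)^0·(-1)^1 = -1.
v=13: a=13^0·(≡6), b=13^1·(≡5) mod 13; (6|13)=-1, (5|13)=-1; (−1)^{0·1·6}·(-1)^1·(-1)^0 = -1.
Ram(-85, 65) = {13, 17}; no ℚ_13-point on the conic.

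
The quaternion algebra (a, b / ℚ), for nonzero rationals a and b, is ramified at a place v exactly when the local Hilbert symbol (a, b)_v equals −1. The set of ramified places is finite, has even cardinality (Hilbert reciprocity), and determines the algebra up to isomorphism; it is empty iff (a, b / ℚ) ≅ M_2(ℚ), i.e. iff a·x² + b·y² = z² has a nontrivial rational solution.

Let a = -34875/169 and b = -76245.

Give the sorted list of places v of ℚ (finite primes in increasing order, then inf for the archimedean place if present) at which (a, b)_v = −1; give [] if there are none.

[31, inf]

Mod squares: a ≡ -155, b ≡ -76245. Check v ∈ {∞, 2, 3, 5, 13, 17, 23, 31}.
v=13: a=13^-2·(≡4), b=13^1·(≡11) mod 13; (4|13)=+1, (11|13)=-1; (−1)^{-2·1·6}·(+1)^1·(-1)^-2 = +1.
v=5: a=5^3·(≡4), b=5^1·(≡1) mod 5; (4|5)=+1, (1|5)=+1; (−1)^{3·1·2}·(+1)^1·(+1)^3 = +1.
v=31: a=31^1·(≡6), b=31^0·(≡15) mod 31; (6|31)=-1, (15|31)=-1; (−1)^{1·0·15}·(-1)^0·(-1)^1 = -1.
v=∞: -155 < 0 and -76245 < 0  ⇒  (a,b)_∞ = -1.
v=17: a=17^0·(≡8), b=17^1·(≡3) mod 17; (8|17)=+1, (3|17)=-1; (−1)^{0·1·8}·(+1)^1·(-1)^0 = +1.
v=2: v_2(a)=0, v_2(b)=0; units ≡ 5, 3 (mod 8); ε·ε+αω+βω = 0·1+0·1+0·1 ≡ 0  ⇒  (a,b)_2 = +1.
v=23: a=23^0·(≡2), b=23^1·(≡20) mod 23; (2|23)=+1, (20|23)=-1; (−1)^{0·1·11}·(+1)^1·(-1)^0 = +1.
v=3: a=3^2·(≡1), b=3^1·(≡1) mod 3; (1|3)=+1, (1|3)=+1; (−1)^{2·1·1}·(+1)^1·(+1)^2 = +1.
Ram(-155, -76245) = {31, ∞}; no ℚ_31-point on the conic.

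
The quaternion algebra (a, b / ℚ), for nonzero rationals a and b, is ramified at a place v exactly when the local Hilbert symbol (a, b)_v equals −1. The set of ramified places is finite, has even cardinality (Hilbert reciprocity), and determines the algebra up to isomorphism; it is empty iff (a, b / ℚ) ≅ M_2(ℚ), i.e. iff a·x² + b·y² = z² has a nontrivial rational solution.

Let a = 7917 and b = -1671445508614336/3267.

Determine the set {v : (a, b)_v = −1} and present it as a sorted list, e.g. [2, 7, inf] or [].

[3, 29]

Mod squares: a ≡ 7917, b ≡ -273. Check v ∈ {∞, 2, 3, 7, 11, 13, 29}.
v=29: a=29^1·(≡12), b=29^4·(≡14) mod 29; (12|29)=-1, (14|29)=-1; (−1)^{1·4·14}·(-1)^4·(-1)^1 = -1.
v=3: a=3^1·(≡2), b=3^-3·(≡2) mod 3; (2|3)=-1, (2|3)=-1; (−1)^{1·-3·1}·(-1)^-3·(-1)^1 = -1.
v=2: v_2(a)=0, v_2(b)=6; units ≡ 5, 7 (mod 8); ε·ε+αω+βω = 0·1+0·0+6·1 ≡ 0  ⇒  (a,b)_2 = +1.
v=7: a=7^1·(≡4), b=7^5·(≡3) mod 7; (4|7)=+1, (3|7)=-1; (−1)^{1·5·3}·(+1)^5·(-1)^1 = +1.
v=13: a=13^1·(≡11), b=13^3·(≡5) mod 13; (11|13)=-1, (5|13)=-1; (−1)^{1·3·6}·(-1)^3·(-1)^1 = +1.
v=11: a=11^0·(≡8), b=11^-2·(≡8) mod 11; (8|11)=-1, (8|11)=-1; (−1)^{0·-2·5}·(-1)^-2·(-1)^0 = +1.
v=∞: 7917 > 0 and -273 < 0  ⇒  (a,b)_∞ = +1.
|Ram(7917, -273)| = 2, even; anisotropic at {3, 29}.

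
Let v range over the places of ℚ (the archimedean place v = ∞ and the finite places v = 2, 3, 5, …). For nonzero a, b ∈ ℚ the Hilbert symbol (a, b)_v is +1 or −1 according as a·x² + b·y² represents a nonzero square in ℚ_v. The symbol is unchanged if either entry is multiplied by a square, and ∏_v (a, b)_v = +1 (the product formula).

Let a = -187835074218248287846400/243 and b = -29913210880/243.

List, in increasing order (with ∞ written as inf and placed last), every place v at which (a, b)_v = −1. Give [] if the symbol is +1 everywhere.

[2, 5, 11, 17, 19, inf]

Mod squares: a ≡ -21318, b ≡ -210. Check v ∈ {∞, 2, 3, 5, 7, 11, 17, 19}.
v=∞: -21318 < 0 and -210 < 0  ⇒  (a,b)_∞ = -1.
v=7: a=7^2·(≡2), b=7^1·(≡5) mod 7; (2|7)=+1, (5|7)=-1; (−1)^{2·1·3}·(+1)^1·(-1)^2 = +1.
v=3: a=3^-5·(≡1), b=3^-5·(≡2) mod 3; (1|3)=+1, (2|3)=-1; (−1)^{-5·-5·1}·(+1)^-5·(-1)^-5 = +1.
v=19: a=19^5·(≡10), b=19^2·(≡10) mod 19; (10|19)=-1, (10|19)=-1; (−1)^{5·2·9}·(-1)^2·(-1)^5 = -1.
v=2: v_2(a)=15, v_2(b)=13; units ≡ 5, 7 (mod 8); ε·ε+αω+βω = 0·1+15·0+13·1 ≡ 1  ⇒  (a,b)_2 = -1.
v=17: a=17^5·(≡1), b=17^2·(≡5) mod 17; (1|17)=+1, (5|17)=-1; (−1)^{5·2·8}·(+1)^2·(-1)^5 = -1.
v=11: a=11^3·(≡4), b=11^0·(≡8) mod 11; (4|11)=+1, (8|11)=-1; (−1)^{3·0·5}·(+1)^0·(-1)^3 = -1.
v=5: a=5^2·(≡3), b=5^1·(≡3) mod 5; (3|5)=-1, (3|5)=-1; (−1)^{2·1·2}·(-1)^1·(-1)^2 = -1.
|Ram(-21318, -210)| = 6, even; anisotropic at {2, 5, 11, 17, 19, ∞}.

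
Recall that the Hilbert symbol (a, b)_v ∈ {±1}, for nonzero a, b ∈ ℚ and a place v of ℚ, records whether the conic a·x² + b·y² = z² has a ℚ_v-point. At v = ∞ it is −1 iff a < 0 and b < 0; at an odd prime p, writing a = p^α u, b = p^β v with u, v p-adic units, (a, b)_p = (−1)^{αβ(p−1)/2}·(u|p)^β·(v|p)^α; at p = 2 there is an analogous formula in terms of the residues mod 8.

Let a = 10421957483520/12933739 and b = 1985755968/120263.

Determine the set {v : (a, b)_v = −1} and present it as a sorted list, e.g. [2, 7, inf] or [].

Mod squares: a ≡ 4849845, b ≡ 19019. Check v ∈ {∞, 2, 3, 5, 7, 11, 13, 17, 19, 23, 29}.
v=7: a=7^-1·(≡5), b=7^3·(≡4) mod 7; (5|7)=-1, (4|7)=+1; (−1)^{-1·3·3}·(-1)^3·(+1)^-1 = +1.
v=5: a=5^1·(≡1), b=5^0·(≡1) mod 5; (1|5)=+1, (1|5)=+1; (−1)^{1·0·2}·(+1)^0·(+1)^1 = +1.
v=13: a=13^-3·(≡1), b=13^-1·(≡5) mod 13; (1|13)=+1, (5|13)=-1; (−1)^{-3·-1·6}·(+1)^-1·(-1)^-3 = -1.
v=19: a=19^3·(≡17), b=19^1·(≡8) mod 19; (17|19)=+1, (8|19)=-1; (−1)^{3·1·9}·(+1)^1·(-1)^3 = +1.
v=2: v_2(a)=10, v_2(b)=6; units ≡ 5, 3 (mod 8); ε·ε+αω+βω = 0·1+10·1+6·1 ≡ 0  ⇒  (a,b)_2 = +1.
v=3: a=3^1·(≡2), b=3^2·(≡2) mod 3; (2|3)=-1, (2|3)=-1; (−1)^{1·2·1}·(-1)^2·(-1)^1 = -1.
v=17: a=17^1·(≡1), b=17^0·(≡2) mod 17; (1|17)=+1, (2|17)=+1; (−1)^{1·0·8}·(+1)^0·(+1)^1 = +1.
v=11: a=11^1·(≡9), b=11^-1·(≡2) mod 11; (9|11)=+1, (2|11)=-1; (−1)^{1·-1·5}·(+1)^-1·(-1)^1 = +1.
v=29: a=29^-2·(≡1), b=29^-2·(≡4) mod 29; (1|29)=+1, (4|29)=+1; (−1)^{-2·-2·14}·(+1)^-2·(+1)^-2 = +1.
v=23: a=23^2·(≡5), b=23^2·(≡21) mod 23; (5|23)=-1, (21|23)=-1; (−1)^{2·2·11}·(-1)^2·(-1)^2 = +1.
v=∞: 4849845 > 0 and 19019 > 0  ⇒  (a,b)_∞ = +1.
|Ram(4849845, 19019)| = 2, even; anisotropic at {3, 13}.

[3, 13]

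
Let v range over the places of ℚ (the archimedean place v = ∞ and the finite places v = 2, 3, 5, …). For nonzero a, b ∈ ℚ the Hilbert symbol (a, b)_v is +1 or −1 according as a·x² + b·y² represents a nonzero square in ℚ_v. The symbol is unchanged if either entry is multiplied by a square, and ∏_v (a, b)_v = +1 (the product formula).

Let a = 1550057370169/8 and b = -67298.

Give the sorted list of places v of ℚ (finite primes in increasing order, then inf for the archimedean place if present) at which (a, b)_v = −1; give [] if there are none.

[11, 19]

(a, b) ≡ (2, -67298) mod (ℚ^×)²; places V = {2, 7, 11, 19, 23, 37, ∞}.
(a,b)_7: α=2, u≡2; β=1, v≡4 (mod 7); (2|7)=+1, (4|7)=+1; sign (−1)^0·+1^1·+1^2 = +1.
(a,b)_∞: sgn(2)=+, sgn(-67298)=−, so +1.
(a,b)_23: α=2, u≡18; β=1, v≡18 (mod 23); (18|23)=+1, (18|23)=+1; sign (−1)^0·+1^1·+1^2 = +1.
(a,b)_11: α=2, u≡2; β=1, v≡9 (mod 11); (2|11)=-1, (9|11)=+1; sign (−1)^0·-1^1·+1^2 = -1.
(a,b)_19: α=2, u≡2; β=1, v≡11 (mod 19); (2|19)=-1, (11|19)=+1; sign (−1)^0·-1^1·+1^2 = -1.
(a,b)_2: α=-3, β=1; u≡1, v≡7 (mod 8); ε(u)ε(v)=0·1, αω(v)=-3·0, βω(u)=1·0; sum ≡ 0  ⇒  +1.
(a,b)_37: α=2, u≡32; β=0, v≡5 (mod 37); (32|37)=-1, (5|37)=-1; sign (−1)^0·-1^0·-1^2 = +1.
|Ram(2, -67298)| = 2, even; anisotropic at {11, 19}.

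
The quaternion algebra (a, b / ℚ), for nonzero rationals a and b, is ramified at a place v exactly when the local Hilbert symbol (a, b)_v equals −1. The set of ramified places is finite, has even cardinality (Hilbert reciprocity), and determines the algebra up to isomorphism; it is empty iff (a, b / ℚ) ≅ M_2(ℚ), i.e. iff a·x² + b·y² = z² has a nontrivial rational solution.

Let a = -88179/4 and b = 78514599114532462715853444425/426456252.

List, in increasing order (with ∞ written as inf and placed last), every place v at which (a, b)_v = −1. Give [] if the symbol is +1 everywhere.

(a, b) ≡ (-88179, 23937864951) mod (ℚ^×)²; places V = {2, 3, 5, 7, 11, 13, 17, 19, 23, 29, 37, 41, 47, 53, ∞}.
(a,b)_47: α=0, u≡10; β=2, v≡39 (mod 47); (10|47)=-1, (39|47)=-1; sign (−1)^0·-1^2·-1^0 = +1.
(a,b)_29: α=0, u≡17; β=-1, v≡27 (mod 29); (17|29)=-1, (27|29)=-1; sign (−1)^0·-1^-1·-1^0 = -1.
(a,b)_17: α=1, u≡8; β=5, v≡4 (mod 17); (8|17)=+1, (4|17)=+1; sign (−1)^0·+1^5·+1^1 = +1.
(a,b)_5: α=0, u≡4; β=2, v≡1 (mod 5); (4|5)=+1, (1|5)=+1; sign (−1)^0·+1^2·+1^0 = +1.
(a,b)_41: α=0, u≡3; β=-2, v≡22 (mod 41); (3|41)=-1, (22|41)=-1; sign (−1)^0·-1^-2·-1^0 = +1.
(a,b)_37: α=0, u≡35; β=1, v≡14 (mod 37); (35|37)=-1, (14|37)=-1; sign (−1)^0·-1^1·-1^0 = -1.
(a,b)_7: α=1, u≡6; β=1, v≡4 (mod 7); (6|7)=-1, (4|7)=+1; sign (−1)^1·-1^1·+1^1 = +1.
(a,b)_∞: sgn(-88179)=−, sgn(23937864951)=+, so +1.
(a,b)_3: α=1, u≡1; β=-7, v≡1 (mod 3); (1|3)=+1, (1|3)=+1; sign (−1)^1·+1^-7·+1^1 = -1.
(a,b)_11: α=0, u≡2; β=1, v≡7 (mod 11); (2|11)=-1, (7|11)=-1; sign (−1)^0·-1^1·-1^0 = -1.
(a,b)_23: α=0, u≡18; β=1, v≡15 (mod 23); (18|23)=+1, (15|23)=-1; sign (−1)^0·+1^1·-1^0 = +1.
(a,b)_53: α=0, u≡43; β=2, v≡35 (mod 53); (43|53)=+1, (35|53)=-1; sign (−1)^0·+1^2·-1^0 = +1.
(a,b)_2: α=-2, β=-2; u≡5, v≡7 (mod 8); ε(u)ε(v)=0·1, αω(v)=-2·0, βω(u)=-2·1; sum ≡ 0  ⇒  +1.
(a,b)_13: α=1, u≡4; β=3, v≡10 (mod 13); (4|13)=+1, (10|13)=+1; sign (−1)^0·+1^3·+1^1 = +1.
(a,b)_19: α=1, u≡13; β=5, v≡17 (mod 19); (13|19)=-1, (17|19)=+1; sign (−1)^1·-1^5·+1^1 = +1.
Ram(-88179, 23937864951) = {3, 11, 29, 37}; no ℚ_3-point on the conic.

[3, 11, 29, 37]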